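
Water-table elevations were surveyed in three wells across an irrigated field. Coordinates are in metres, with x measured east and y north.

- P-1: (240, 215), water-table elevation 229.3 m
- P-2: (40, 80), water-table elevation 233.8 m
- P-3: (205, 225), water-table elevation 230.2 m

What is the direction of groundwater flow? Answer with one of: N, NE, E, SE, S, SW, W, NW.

E

With h = a·x + b·y + c and P-1 as origin, the differences give:
  (-200)·a + (-135)·b = +4.5
  (-35)·a + 10·b = +0.9
Eliminate b (×10 and ×(-135), subtract): -6725·a = 166.50 → a = ∂h/∂x = -0.02476
Back-substitute: b = ∂h/∂y = +0.003346.
Flow = −∇h = (+0.02476 east, -0.003346 north), which points east.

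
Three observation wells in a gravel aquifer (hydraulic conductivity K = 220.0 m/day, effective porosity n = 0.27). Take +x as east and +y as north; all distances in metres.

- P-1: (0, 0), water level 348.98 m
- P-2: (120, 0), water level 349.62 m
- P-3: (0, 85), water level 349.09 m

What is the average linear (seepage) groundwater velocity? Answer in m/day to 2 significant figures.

4.5 m/day

∂h/∂x = (349.62 − 348.98) / (120 − 0) = +0.005333
∂h/∂y = (349.09 − 348.98) / (85 − 0) = +0.001294
|∇h| = √(0.005333² + 0.001294²) = 0.005488
Seepage velocity v = K·i/n = 220.0 × 0.005488 / 0.27 = 4.472 m/day.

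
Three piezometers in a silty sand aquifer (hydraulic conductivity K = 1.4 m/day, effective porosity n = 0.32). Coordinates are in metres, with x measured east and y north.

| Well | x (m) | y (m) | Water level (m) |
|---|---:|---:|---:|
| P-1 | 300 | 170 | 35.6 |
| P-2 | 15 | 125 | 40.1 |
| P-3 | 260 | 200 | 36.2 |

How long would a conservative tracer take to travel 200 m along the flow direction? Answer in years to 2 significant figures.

8.0 years

Differences from P-1: to P-2 (Δx, Δy, Δh) = (-285, -45, +4.5); to P-3 = (-40, 30, +0.6).
Determinant of the coordinate differences = (-285)·30 − (-40)·(-45) = -10350.
∂h/∂x = [(+4.5)·30 − (+0.6)·(-45)] / -10350 = -0.01565
∂h/∂y = [(-285)·(+0.6) − (-40)·(+4.5)] / -10350 = -0.0008696
|∇h| = √(-0.01565² + -0.0008696²) = 0.01567
Seepage velocity v = K·i/n = 1.4 × 0.01567 / 0.32 = 0.06856 m/day.
t = 200 / 0.06856 = 2917 days = 7.99 years.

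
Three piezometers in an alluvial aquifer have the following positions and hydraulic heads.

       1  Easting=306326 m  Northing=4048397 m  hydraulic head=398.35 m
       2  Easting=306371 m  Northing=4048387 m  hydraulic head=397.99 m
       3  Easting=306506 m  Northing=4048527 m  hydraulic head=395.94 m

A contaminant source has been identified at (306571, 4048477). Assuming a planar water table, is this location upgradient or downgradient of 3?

Three-point gradient (reference 1): Δ to 2 = (45, -10, -0.36), Δ to 3 = (180, 130, -2.41).
∂h/∂x = -0.009268, ∂h/∂y = -0.005706 (det = 7650).
Head at (306571, 4048477) = 398.35 + (-0.009268)·(245) + (-0.005706)·(80) = 395.62 m.
That is lower than the 395.94 m at 3, so the point is downgradient.

downgradient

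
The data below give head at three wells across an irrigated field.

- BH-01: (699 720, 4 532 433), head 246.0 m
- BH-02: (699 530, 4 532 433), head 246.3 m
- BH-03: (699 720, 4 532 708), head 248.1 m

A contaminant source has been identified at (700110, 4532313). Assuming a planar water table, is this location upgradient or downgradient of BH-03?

downgradient

∂h/∂x = (246.3 − 246.0) / (699530 − 699720) = -0.001579
∂h/∂y = (248.1 − 246.0) / (4532708 − 4532433) = +0.007636
Head at (700110, 4532313) = 246.0 + (-0.001579)·(390) + (+0.007636)·(-120) = 244.47 m.
That is lower than the 248.1 m at BH-03, so the point is downgradient.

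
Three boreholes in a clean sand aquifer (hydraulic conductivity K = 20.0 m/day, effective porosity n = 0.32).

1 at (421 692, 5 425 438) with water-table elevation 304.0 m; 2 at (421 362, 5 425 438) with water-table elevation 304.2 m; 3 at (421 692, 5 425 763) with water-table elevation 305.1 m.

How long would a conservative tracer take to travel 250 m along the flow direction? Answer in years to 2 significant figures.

∂h/∂x = (304.2 − 304.0) / (421362 − 421692) = -0.0006061
∂h/∂y = (305.1 − 304.0) / (5425763 − 5425438) = +0.003385
|∇h| = √(-0.0006061² + 0.003385²) = 0.003439
Seepage velocity v = K·i/n = 20.0 × 0.003439 / 0.32 = 0.2149 m/day.
t = 250 / 0.2149 = 1163 days = 3.18 years.

3.2 years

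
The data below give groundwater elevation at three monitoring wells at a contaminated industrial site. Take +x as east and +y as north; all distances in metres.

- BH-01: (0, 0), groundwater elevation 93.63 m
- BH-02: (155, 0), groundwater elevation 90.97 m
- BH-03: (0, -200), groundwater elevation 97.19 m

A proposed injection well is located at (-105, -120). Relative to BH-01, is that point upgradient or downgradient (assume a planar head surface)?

∂h/∂x = (90.97 − 93.63) / (155 − 0) = -0.01716
∂h/∂y = (97.19 − 93.63) / (-200 − 0) = -0.01780
Head at (-105, -120) = 93.63 + (-0.01716)·(-105) + (-0.01780)·(-120) = 97.57 m.
That is higher than the 93.63 m at BH-01, so the point is upgradient.

upgradient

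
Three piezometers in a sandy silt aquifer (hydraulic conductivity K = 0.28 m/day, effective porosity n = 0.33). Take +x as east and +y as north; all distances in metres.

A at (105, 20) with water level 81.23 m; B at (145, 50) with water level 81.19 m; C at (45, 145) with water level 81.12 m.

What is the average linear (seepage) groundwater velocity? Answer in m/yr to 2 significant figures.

0.32 m/yr

Three-point gradient (reference A): Δ to B = (40, 30, -0.04), Δ to C = (-60, 125, -0.11).
∂h/∂x = -0.0002500, ∂h/∂y = -0.001000 (det = 6800).
|∇h| = √(-0.0002500² + -0.001000²) = 0.001031
Seepage velocity v = K·i/n = 0.28 × 0.001031 / 0.33 = 0.0008748 m/day = 0.3195 m/yr.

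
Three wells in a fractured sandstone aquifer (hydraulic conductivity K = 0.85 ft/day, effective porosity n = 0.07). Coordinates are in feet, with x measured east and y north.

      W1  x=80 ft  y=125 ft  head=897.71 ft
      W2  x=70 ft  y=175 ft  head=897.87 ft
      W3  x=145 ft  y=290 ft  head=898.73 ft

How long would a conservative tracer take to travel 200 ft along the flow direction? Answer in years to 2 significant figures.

6.9 years

With h = a·x + b·y + c and W1 as origin, the differences give:
  (-10)·a + 50·b = +0.16
  65·a + 165·b = +1.02
Eliminate b (×165 and ×50, subtract): -4900·a = -24.600 → a = ∂h/∂x = +0.005020
Back-substitute: b = ∂h/∂y = +0.004204.
|∇h| = √(0.005020² + 0.004204²) = 0.006548
Seepage velocity v = K·i/n = 0.85 × 0.006548 / 0.07 = 0.07951 ft/day.
t = 200 / 0.07951 = 2515 days = 6.89 years.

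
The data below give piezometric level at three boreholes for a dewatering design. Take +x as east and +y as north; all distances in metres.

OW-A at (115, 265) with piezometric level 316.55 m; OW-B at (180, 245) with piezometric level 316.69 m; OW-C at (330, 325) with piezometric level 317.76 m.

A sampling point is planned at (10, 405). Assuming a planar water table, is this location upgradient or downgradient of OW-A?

With h = a·x + b·y + c and OW-A as origin, the differences give:
  65·a + (-20)·b = +0.14
  215·a + 60·b = +1.21
Eliminate b (×60 and ×(-20), subtract): 8200·a = 32.600 → a = ∂h/∂x = +0.003976
Back-substitute: b = ∂h/∂y = +0.005921.
Head at (10, 405) = 316.55 + (+0.003976)·(-105) + (+0.005921)·(140) = 316.96 m.
That is higher than the 316.55 m at OW-A, so the point is upgradient.

upgradient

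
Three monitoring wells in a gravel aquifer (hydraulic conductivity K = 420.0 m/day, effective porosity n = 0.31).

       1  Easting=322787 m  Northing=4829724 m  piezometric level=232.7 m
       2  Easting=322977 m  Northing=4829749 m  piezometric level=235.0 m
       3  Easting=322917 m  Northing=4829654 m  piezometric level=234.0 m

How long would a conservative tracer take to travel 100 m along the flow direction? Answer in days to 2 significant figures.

Differences from 1: to 2 (Δx, Δy, Δh) = (190, 25, +2.3); to 3 = (130, -70, +1.3).
Solve a·Δx + b·Δy = Δh: det = 190·(-70) − 130·25 = -16550.
∂h/∂x = [(+2.3)·(-70) − (+1.3)·25] / -16550 = +0.01169
∂h/∂y = [190·(+1.3) − 130·(+2.3)] / -16550 = +0.003142
|∇h| = √(0.01169² + 0.003142²) = 0.0121
Seepage velocity v = K·i/n = 420.0 × 0.0121 / 0.31 = 16.39 m/day.
t = 100 / 16.39 = 6.101 days.

6.1 days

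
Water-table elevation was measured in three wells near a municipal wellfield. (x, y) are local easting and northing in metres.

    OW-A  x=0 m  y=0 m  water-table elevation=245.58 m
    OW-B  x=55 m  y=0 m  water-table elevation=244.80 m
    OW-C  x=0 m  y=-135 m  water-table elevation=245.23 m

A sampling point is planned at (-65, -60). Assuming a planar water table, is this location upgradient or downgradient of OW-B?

upgradient

∂h/∂x = (244.80 − 245.58) / (55 − 0) = -0.01418
∂h/∂y = (245.23 − 245.58) / (-135 − 0) = +0.002593
Head at (-65, -60) = 245.58 + (-0.01418)·(-65) + (+0.002593)·(-60) = 246.35 m.
That is higher than the 244.80 m at OW-B, so the point is upgradient.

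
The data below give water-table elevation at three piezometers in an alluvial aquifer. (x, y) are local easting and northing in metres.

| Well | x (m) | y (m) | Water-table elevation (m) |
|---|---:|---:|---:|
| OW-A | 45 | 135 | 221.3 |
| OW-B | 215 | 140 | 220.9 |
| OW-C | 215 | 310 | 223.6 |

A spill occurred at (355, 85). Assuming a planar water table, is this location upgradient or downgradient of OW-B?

downgradient

Differences from OW-A: to OW-B (Δx, Δy, Δh) = (170, 5, -0.4); to OW-C = (170, 175, +2.3).
Solve a·Δx + b·Δy = Δh: det = 170·175 − 170·5 = 28900.
∂h/∂x = [(-0.4)·175 − (+2.3)·5] / 28900 = -0.002820
∂h/∂y = [170·(+2.3) − 170·(-0.4)] / 28900 = +0.01588
Head at (355, 85) = 221.3 + (-0.002820)·(310) + (+0.01588)·(-50) = 219.63 m.
That is lower than the 220.9 m at OW-B, so the point is downgradient.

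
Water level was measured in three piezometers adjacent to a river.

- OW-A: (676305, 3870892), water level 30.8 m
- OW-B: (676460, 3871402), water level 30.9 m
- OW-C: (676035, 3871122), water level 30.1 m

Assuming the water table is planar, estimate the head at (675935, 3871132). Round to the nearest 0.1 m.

Three-point gradient (reference OW-A): Δ to OW-B = (155, 510, +0.1), Δ to OW-C = (-270, 230, -0.7).
∂h/∂x = +0.002192, ∂h/∂y = -0.0004701 (det = 173350).
h(675935, 3871132) = 30.8 + (+0.002192)·(-370) + (-0.0004701)·(240) = 30.8 -0.811 -0.113 = 29.876 m.

29.9 m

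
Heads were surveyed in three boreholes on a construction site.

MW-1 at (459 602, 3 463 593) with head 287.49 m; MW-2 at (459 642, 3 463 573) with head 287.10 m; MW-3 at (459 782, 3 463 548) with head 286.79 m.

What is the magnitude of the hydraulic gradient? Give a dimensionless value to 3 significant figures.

Three-point gradient (reference MW-1): Δ to MW-2 = (40, -20, -0.39), Δ to MW-3 = (180, -45, -0.70).
∂h/∂x = +0.001972, ∂h/∂y = +0.02344 (det = 1800).
|∇h| = √(0.001972² + 0.02344²) = 0.02352

0.0235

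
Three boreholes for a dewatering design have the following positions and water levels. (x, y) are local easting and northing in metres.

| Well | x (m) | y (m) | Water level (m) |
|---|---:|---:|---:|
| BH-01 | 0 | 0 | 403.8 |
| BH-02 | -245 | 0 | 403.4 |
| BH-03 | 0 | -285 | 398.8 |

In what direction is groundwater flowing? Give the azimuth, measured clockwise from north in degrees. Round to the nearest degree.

185°

∂h/∂x = (403.4 − 403.8) / (-245 − 0) = +0.001633
∂h/∂y = (398.8 − 403.8) / (-285 − 0) = +0.01754
Flow direction (−∇h) has components (-0.001633 E, -0.01754 N).
Azimuth = atan2(E, N) = atan2(-0.001633, -0.01754) = 185.3° ≈ 185°.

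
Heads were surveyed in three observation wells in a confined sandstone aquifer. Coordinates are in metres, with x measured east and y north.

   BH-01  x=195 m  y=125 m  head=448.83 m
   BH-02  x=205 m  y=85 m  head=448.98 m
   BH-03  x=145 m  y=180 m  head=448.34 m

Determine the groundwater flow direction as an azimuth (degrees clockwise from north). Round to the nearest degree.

283°

Three-point gradient (reference BH-01): Δ to BH-02 = (10, -40, +0.15), Δ to BH-03 = (-50, 55, -0.49).
∂h/∂x = +0.007828, ∂h/∂y = -0.001793 (det = -1450).
Flow direction (−∇h) has components (-0.007828 E, +0.001793 N).
Azimuth = atan2(E, N) = atan2(-0.007828, +0.001793) = 282.9° ≈ 283°.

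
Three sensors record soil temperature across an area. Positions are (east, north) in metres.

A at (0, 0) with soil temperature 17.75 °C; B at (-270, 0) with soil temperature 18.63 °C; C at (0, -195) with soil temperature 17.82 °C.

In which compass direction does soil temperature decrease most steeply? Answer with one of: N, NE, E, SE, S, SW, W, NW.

∂T/∂x = (18.63 − 17.75) / (-270 − 0) = -0.003259
∂T/∂y = (17.82 − 17.75) / (-195 − 0) = -0.0003590
Steepest decrease is along −∇f = (+0.003259 E, +0.0003590 N) → east.

E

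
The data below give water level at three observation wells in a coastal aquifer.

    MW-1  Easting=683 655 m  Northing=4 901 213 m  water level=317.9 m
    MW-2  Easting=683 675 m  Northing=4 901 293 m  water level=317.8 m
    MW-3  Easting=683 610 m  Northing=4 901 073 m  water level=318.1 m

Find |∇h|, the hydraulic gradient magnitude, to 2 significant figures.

Taking MW-1 as reference: MW-2−MW-1 = (20, 80, -0.1); MW-3−MW-1 = (-45, -140, +0.2).
Determinant of the coordinate differences = 20·(-140) − (-45)·80 = 800.
∂h/∂x = [(-0.1)·(-140) − (+0.2)·80] / 800 = -0.002500
∂h/∂y = [20·(+0.2) − (-45)·(-0.1)] / 800 = -0.0006250
|∇h| = √(-0.002500² + -0.0006250²) = 0.002577

0.0026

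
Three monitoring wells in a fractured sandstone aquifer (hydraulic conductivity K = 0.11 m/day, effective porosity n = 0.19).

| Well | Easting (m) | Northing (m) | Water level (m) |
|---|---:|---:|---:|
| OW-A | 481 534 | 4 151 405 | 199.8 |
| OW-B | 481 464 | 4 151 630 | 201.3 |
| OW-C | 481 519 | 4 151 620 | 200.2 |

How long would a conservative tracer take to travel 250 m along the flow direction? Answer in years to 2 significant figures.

Taking OW-A as reference: OW-B−OW-A = (-70, 225, +1.5); OW-C−OW-A = (-15, 215, +0.4).
Determinant of the coordinate differences = (-70)·215 − (-15)·225 = -11675.
∂h/∂x = [(+1.5)·215 − (+0.4)·225] / -11675 = -0.01991
∂h/∂y = [(-70)·(+0.4) − (-15)·(+1.5)] / -11675 = +0.0004711
|∇h| = √(-0.01991² + 0.0004711²) = 0.01992
Seepage velocity v = K·i/n = 0.11 × 0.01992 / 0.19 = 0.01153 m/day.
t = 250 / 0.01153 = 2.168e+04 days = 59.4 years.

59 years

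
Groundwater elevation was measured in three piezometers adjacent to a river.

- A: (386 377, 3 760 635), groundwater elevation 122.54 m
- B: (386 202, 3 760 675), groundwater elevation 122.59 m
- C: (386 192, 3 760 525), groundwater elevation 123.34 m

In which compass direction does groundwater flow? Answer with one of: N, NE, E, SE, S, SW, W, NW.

With h = a·x + b·y + c and A as origin, the differences give:
  (-175)·a + 40·b = +0.05
  (-185)·a + (-110)·b = +0.80
Eliminate b (×(-110) and ×40, subtract): 26650·a = -37.500 → a = ∂h/∂x = -0.001407
Back-substitute: b = ∂h/∂y = -0.004906.
Flow = −∇h = (+0.001407 east, +0.004906 north), which points north.

N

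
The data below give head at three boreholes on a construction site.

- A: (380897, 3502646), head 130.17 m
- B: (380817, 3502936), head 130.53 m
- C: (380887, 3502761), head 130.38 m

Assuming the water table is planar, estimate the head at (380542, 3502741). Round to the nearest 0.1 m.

129.3 m

With h = a·x + b·y + c and A as origin, the differences give:
  (-80)·a + 290·b = +0.36
  (-10)·a + 115·b = +0.21
Eliminate b (×115 and ×290, subtract): -6300·a = -19.500 → a = ∂h/∂x = +0.003095
Back-substitute: b = ∂h/∂y = +0.002095.
h(380542, 3502741) = 130.17 + (+0.003095)·(-355) + (+0.002095)·(95) = 130.17 -1.099 +0.199 = 129.270 m.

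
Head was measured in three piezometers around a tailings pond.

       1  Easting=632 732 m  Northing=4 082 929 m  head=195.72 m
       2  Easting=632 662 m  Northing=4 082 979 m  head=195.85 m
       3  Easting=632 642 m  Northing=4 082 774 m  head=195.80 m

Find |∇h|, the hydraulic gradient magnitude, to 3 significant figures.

0.00162

Three-point gradient (reference 1): Δ to 2 = (-70, 50, +0.13), Δ to 3 = (-90, -155, +0.08).
∂h/∂x = -0.001573, ∂h/∂y = +0.0003974 (det = 15350).
|∇h| = √(-0.001573² + 0.0003974²) = 0.001622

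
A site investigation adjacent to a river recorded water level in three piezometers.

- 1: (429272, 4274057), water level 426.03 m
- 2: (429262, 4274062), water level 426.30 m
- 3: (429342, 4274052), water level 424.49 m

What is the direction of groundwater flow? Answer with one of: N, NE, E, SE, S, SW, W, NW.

SE

Differences from 1: to 2 (Δx, Δy, Δh) = (-10, 5, +0.27); to 3 = (70, -5, -1.54).
Solve a·Δx + b·Δy = Δh: det = (-10)·(-5) − 70·5 = -300.
∂h/∂x = [(+0.27)·(-5) − (-1.54)·5] / -300 = -0.02117
∂h/∂y = [(-10)·(-1.54) − 70·(+0.27)] / -300 = +0.01167
Flow = −∇h = (+0.02117 east, -0.01167 north), which points southeast.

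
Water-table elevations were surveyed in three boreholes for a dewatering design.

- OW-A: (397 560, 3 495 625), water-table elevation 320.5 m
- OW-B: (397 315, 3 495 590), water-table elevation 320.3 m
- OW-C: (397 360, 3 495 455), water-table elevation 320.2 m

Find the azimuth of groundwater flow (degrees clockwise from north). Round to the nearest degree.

215°

Taking OW-A as reference: OW-B−OW-A = (-245, -35, -0.2); OW-C−OW-A = (-200, -170, -0.3).
Determinant of the coordinate differences = (-245)·(-170) − (-200)·(-35) = 34650.
∂h/∂x = [(-0.2)·(-170) − (-0.3)·(-35)] / 34650 = +0.0006782
∂h/∂y = [(-245)·(-0.3) − (-200)·(-0.2)] / 34650 = +0.0009668
Flow direction (−∇h) has components (-0.0006782 E, -0.0009668 N).
Azimuth = atan2(E, N) = atan2(-0.0006782, -0.0009668) = 215.0° ≈ 215°.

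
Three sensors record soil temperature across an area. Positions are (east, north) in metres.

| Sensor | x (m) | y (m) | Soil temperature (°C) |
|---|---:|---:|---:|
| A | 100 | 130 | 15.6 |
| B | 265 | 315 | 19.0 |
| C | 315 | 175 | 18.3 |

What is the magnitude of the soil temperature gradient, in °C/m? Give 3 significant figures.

Three-point gradient (reference A): Δ to B = (165, 185, +3.4), Δ to C = (215, 45, +2.7).
∂T/∂x = +0.01071, ∂T/∂y = +0.008825 (det = -32350).
|∇f| = √(0.01071² + 0.008825²) = 0.01388 °C/m

0.0139 °C/m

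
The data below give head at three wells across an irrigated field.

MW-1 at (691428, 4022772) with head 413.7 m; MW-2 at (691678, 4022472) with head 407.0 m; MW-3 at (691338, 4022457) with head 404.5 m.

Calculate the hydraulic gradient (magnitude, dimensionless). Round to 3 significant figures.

0.0281

Taking MW-1 as reference: MW-2−MW-1 = (250, -300, -6.7); MW-3−MW-1 = (-90, -315, -9.2).
Solve a·Δx + b·Δy = Δh: det = 250·(-315) − (-90)·(-300) = -105750.
∂h/∂x = [(-6.7)·(-315) − (-9.2)·(-300)] / -105750 = +0.006142
∂h/∂y = [250·(-9.2) − (-90)·(-6.7)] / -105750 = +0.02745
|∇h| = √(0.006142² + 0.02745²) = 0.02813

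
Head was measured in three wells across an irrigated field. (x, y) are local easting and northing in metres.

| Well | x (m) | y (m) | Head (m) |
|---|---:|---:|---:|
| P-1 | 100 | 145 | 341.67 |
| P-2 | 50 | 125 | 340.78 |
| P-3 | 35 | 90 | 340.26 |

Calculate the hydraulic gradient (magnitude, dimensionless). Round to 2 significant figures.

0.017

Differences from P-1: to P-2 (Δx, Δy, Δh) = (-50, -20, -0.89); to P-3 = (-65, -55, -1.41).
Solve a·Δx + b·Δy = Δh: det = (-50)·(-55) − (-65)·(-20) = 1450.
∂h/∂x = [(-0.89)·(-55) − (-1.41)·(-20)] / 1450 = +0.01431
∂h/∂y = [(-50)·(-1.41) − (-65)·(-0.89)] / 1450 = +0.008724
|∇h| = √(0.01431² + 0.008724²) = 0.01676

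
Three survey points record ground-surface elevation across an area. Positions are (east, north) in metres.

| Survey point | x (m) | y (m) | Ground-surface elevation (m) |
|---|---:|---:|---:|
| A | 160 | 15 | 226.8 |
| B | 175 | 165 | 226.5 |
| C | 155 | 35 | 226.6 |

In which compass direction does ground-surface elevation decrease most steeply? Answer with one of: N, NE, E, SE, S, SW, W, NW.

Differences from A: to B (Δx, Δy, Δh) = (15, 150, -0.3); to C = (-5, 20, -0.2).
Solve a·Δx + b·Δy = Δz: det = 15·20 − (-5)·150 = 1050.
∂z/∂x = [(-0.3)·20 − (-0.2)·150] / 1050 = +0.02286
∂z/∂y = [15·(-0.2) − (-5)·(-0.3)] / 1050 = -0.004286
Steepest decrease is along −∇f = (-0.02286 E, +0.004286 N) → west.

W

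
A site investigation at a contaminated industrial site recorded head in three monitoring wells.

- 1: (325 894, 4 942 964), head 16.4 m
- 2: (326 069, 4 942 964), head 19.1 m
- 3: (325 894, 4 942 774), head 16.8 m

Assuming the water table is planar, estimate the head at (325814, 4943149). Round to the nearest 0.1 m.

∂h/∂x = (19.1 − 16.4) / (326069 − 325894) = +0.01543
∂h/∂y = (16.8 − 16.4) / (4942774 − 4942964) = -0.002105
h(325814, 4943149) = 16.4 + (+0.01543)·(-80) + (-0.002105)·(185) = 16.4 -1.234 -0.389 = 14.776 m.

14.8 m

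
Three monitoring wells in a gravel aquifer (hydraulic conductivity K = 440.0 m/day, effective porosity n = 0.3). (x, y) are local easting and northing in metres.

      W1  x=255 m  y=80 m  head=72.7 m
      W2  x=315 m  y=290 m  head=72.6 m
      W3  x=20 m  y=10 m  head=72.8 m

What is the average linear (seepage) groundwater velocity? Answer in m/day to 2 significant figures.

With h = a·x + b·y + c and W1 as origin, the differences give:
  60·a + 210·b = -0.1
  (-235)·a + (-70)·b = +0.1
Eliminate b (×(-70) and ×210, subtract): 45150·a = -14.00 → a = ∂h/∂x = -0.0003101
Back-substitute: b = ∂h/∂y = -0.0003876.
|∇h| = √(-0.0003101² + -0.0003876²) = 0.0004964
Seepage velocity v = K·i/n = 440.0 × 0.0004964 / 0.3 = 0.7281 m/day.

0.73 m/day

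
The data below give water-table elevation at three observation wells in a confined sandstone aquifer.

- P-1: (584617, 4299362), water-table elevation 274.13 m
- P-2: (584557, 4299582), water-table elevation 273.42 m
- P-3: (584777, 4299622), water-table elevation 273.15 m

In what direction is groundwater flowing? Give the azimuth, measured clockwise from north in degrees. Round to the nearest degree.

010°

Differences from P-1: to P-2 (Δx, Δy, Δh) = (-60, 220, -0.71); to P-3 = (160, 260, -0.98).
Determinant of the coordinate differences = (-60)·260 − 160·220 = -50800.
∂h/∂x = [(-0.71)·260 − (-0.98)·220] / -50800 = -0.0006102
∂h/∂y = [(-60)·(-0.98) − 160·(-0.71)] / -50800 = -0.003394
Flow direction (−∇h) has components (+0.0006102 E, +0.003394 N).
Azimuth = atan2(E, N) = atan2(+0.0006102, +0.003394) = 10.2° ≈ 010°.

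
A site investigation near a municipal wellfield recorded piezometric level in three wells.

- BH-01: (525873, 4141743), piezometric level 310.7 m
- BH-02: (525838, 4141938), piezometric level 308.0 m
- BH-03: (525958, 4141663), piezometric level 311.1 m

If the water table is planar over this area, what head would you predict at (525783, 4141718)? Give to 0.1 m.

Differences from BH-01: to BH-02 (Δx, Δy, Δh) = (-35, 195, -2.7); to BH-03 = (85, -80, +0.4).
Solve a·Δx + b·Δy = Δh: det = (-35)·(-80) − 85·195 = -13775.
∂h/∂x = [(-2.7)·(-80) − (+0.4)·195] / -13775 = -0.01002
∂h/∂y = [(-35)·(+0.4) − 85·(-2.7)] / -13775 = -0.01564
h(525783, 4141718) = 310.7 + (-0.01002)·(-90) + (-0.01564)·(-25) = 310.7 +0.902 +0.391 = 311.993 m.

312.0 m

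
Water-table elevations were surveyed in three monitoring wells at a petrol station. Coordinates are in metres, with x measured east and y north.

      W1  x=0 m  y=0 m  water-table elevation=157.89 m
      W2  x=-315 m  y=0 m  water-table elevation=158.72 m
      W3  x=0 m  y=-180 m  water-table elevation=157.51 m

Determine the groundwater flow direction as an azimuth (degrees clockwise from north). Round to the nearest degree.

∂h/∂x = (158.72 − 157.89) / (-315 − 0) = -0.002635
∂h/∂y = (157.51 − 157.89) / (-180 − 0) = +0.002111
Flow direction (−∇h) has components (+0.002635 E, -0.002111 N).
Azimuth = atan2(E, N) = atan2(+0.002635, -0.002111) = 128.7° ≈ 129°.

129°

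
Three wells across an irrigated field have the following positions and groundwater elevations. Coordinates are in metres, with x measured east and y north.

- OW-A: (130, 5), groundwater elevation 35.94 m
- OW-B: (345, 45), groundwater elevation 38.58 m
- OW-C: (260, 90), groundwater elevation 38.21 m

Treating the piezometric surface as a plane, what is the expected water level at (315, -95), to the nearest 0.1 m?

36.7 m

With h = a·x + b·y + c and OW-A as origin, the differences give:
  215·a + 40·b = +2.64
  130·a + 85·b = +2.27
Eliminate b (×85 and ×40, subtract): 13075·a = 133.600 → a = ∂h/∂x = +0.01022
Back-substitute: b = ∂h/∂y = +0.01108.
h(315, -95) = 35.94 + (+0.01022)·(185) + (+0.01108)·(-100) = 35.94 +1.890 -1.108 = 36.722 m.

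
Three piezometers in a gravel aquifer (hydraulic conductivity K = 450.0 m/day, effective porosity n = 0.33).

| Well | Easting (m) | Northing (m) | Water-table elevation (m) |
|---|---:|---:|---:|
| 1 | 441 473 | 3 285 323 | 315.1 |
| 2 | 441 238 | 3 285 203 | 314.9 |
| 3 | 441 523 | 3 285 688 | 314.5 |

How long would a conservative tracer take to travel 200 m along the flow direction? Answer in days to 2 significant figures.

56 days

Taking 1 as reference: 2−1 = (-235, -120, -0.2); 3−1 = (50, 365, -0.6).
Solve a·Δx + b·Δy = Δh: det = (-235)·365 − 50·(-120) = -79775.
∂h/∂x = [(-0.2)·365 − (-0.6)·(-120)] / -79775 = +0.001818
∂h/∂y = [(-235)·(-0.6) − 50·(-0.2)] / -79775 = -0.001893
|∇h| = √(0.001818² + -0.001893²) = 0.002625
Seepage velocity v = K·i/n = 450.0 × 0.002625 / 0.33 = 3.58 m/day.
t = 200 / 3.58 = 55.87 days.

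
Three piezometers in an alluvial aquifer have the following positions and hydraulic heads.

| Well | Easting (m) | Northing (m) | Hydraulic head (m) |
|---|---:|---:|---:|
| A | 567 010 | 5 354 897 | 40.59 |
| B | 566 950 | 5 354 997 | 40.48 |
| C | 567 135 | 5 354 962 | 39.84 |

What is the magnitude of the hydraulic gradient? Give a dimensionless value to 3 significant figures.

Taking A as reference: B−A = (-60, 100, -0.11); C−A = (125, 65, -0.75).
Solve a·Δx + b·Δy = Δh: det = (-60)·65 − 125·100 = -16400.
∂h/∂x = [(-0.11)·65 − (-0.75)·100] / -16400 = -0.004137
∂h/∂y = [(-60)·(-0.75) − 125·(-0.11)] / -16400 = -0.003582
|∇h| = √(-0.004137² + -0.003582²) = 0.005472

0.00547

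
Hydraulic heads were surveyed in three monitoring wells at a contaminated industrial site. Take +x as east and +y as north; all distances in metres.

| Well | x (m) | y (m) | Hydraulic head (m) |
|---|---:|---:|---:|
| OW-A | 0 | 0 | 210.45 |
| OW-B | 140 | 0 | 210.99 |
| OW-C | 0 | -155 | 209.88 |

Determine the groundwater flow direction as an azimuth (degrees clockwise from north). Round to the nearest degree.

226°

∂h/∂x = (210.99 − 210.45) / (140 − 0) = +0.003857
∂h/∂y = (209.88 − 210.45) / (-155 − 0) = +0.003677
Flow direction (−∇h) has components (-0.003857 E, -0.003677 N).
Azimuth = atan2(E, N) = atan2(-0.003857, -0.003677) = 226.4° ≈ 226°.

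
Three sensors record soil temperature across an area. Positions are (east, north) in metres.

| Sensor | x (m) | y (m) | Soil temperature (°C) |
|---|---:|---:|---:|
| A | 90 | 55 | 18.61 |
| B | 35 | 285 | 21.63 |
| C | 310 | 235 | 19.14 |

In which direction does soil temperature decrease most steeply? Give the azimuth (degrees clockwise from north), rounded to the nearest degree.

149°

Taking A as reference: B−A = (-55, 230, +3.02); C−A = (220, 180, +0.53).
Determinant of the coordinate differences = (-55)·180 − 220·230 = -60500.
∂T/∂x = [(+3.02)·180 − (+0.53)·230] / -60500 = -0.006970
∂T/∂y = [(-55)·(+0.53) − 220·(+3.02)] / -60500 = +0.01146
Steepest decrease is along −∇f: components (+0.006970 E, -0.01146 N).
Azimuth = atan2(+0.006970, -0.01146) = 148.7° ≈ 149°.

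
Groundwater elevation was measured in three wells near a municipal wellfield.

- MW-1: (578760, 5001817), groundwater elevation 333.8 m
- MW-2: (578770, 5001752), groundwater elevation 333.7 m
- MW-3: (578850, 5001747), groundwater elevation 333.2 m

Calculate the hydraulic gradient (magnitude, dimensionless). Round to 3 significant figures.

With h = a·x + b·y + c and MW-1 as origin, the differences give:
  10·a + (-65)·b = -0.1
  90·a + (-70)·b = -0.6
Eliminate b (×(-70) and ×(-65), subtract): 5150·a = -32.00 → a = ∂h/∂x = -0.006214
Back-substitute: b = ∂h/∂y = +0.0005825.
|∇h| = √(-0.006214² + 0.0005825²) = 0.006241

0.00624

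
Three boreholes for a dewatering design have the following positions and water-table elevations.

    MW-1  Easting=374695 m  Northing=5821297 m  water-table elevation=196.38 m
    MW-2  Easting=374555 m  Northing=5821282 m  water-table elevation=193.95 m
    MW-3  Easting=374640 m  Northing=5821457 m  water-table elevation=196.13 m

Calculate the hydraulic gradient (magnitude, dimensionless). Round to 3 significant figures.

Three-point gradient (reference MW-1): Δ to MW-2 = (-140, -15, -2.43), Δ to MW-3 = (-55, 160, -0.25).
∂h/∂x = +0.01690, ∂h/∂y = +0.004248 (det = -23225).
|∇h| = √(0.01690² + 0.004248²) = 0.01743

0.0174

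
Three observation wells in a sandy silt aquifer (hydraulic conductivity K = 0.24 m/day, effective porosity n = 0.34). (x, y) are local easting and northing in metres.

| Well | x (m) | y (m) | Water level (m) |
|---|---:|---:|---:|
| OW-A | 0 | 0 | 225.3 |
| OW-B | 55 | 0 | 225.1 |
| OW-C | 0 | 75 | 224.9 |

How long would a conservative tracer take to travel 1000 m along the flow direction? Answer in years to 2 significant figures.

∂h/∂x = (225.1 − 225.3) / (55 − 0) = -0.003636
∂h/∂y = (224.9 − 225.3) / (75 − 0) = -0.005333
|∇h| = √(-0.003636² + -0.005333²) = 0.006455
Seepage velocity v = K·i/n = 0.24 × 0.006455 / 0.34 = 0.004556 m/day.
t = 1000 / 0.004556 = 2.195e+05 days = 601 years.

600 years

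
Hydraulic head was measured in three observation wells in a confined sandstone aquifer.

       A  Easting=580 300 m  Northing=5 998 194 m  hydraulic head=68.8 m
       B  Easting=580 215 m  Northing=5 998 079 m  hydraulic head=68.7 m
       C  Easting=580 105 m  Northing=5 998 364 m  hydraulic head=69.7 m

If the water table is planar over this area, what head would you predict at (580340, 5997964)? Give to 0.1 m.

68.1 m

With h = a·x + b·y + c and A as origin, the differences give:
  (-85)·a + (-115)·b = -0.1
  (-195)·a + 170·b = +0.9
Eliminate b (×170 and ×(-115), subtract): -36875·a = 86.50 → a = ∂h/∂x = -0.002346
Back-substitute: b = ∂h/∂y = +0.002603.
h(580340, 5997964) = 68.8 + (-0.002346)·(40) + (+0.002603)·(-230) = 68.8 -0.094 -0.599 = 68.107 m.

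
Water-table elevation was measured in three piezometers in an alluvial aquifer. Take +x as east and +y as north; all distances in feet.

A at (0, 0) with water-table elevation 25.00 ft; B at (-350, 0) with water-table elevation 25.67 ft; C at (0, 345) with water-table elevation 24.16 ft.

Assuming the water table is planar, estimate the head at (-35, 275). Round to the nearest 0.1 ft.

∂h/∂x = (25.67 − 25.00) / (-350 − 0) = -0.001914
∂h/∂y = (24.16 − 25.00) / (345 − 0) = -0.002435
h(-35, 275) = 25.00 + (-0.001914)·(-35) + (-0.002435)·(275) = 25.00 +0.067 -0.670 = 24.397 ft.

24.4 ft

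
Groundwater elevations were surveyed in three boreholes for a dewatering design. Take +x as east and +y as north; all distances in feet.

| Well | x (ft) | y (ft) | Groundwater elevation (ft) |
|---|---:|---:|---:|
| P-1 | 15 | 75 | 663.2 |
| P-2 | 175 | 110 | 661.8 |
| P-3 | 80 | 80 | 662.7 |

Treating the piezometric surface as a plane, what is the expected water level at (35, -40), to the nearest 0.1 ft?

With h = a·x + b·y + c and P-1 as origin, the differences give:
  160·a + 35·b = -1.4
  65·a + 5·b = -0.5
Eliminate b (×5 and ×35, subtract): -1475·a = 10.50 → a = ∂h/∂x = -0.007119
Back-substitute: b = ∂h/∂y = -0.007458.
h(35, -40) = 663.2 + (-0.007119)·(20) + (-0.007458)·(-115) = 663.2 -0.142 +0.858 = 663.915 ft.

663.9 ft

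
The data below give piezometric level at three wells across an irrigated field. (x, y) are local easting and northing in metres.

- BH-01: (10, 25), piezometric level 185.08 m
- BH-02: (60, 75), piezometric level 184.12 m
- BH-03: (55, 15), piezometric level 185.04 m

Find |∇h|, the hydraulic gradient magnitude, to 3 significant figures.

0.0156

Three-point gradient (reference BH-01): Δ to BH-02 = (50, 50, -0.96), Δ to BH-03 = (45, -10, -0.04).
∂h/∂x = -0.004218, ∂h/∂y = -0.01498 (det = -2750).
|∇h| = √(-0.004218² + -0.01498²) = 0.01556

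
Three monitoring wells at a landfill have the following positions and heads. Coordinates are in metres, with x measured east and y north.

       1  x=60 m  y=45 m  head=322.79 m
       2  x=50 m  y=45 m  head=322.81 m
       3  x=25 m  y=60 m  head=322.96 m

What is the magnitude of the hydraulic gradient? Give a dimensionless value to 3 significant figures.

0.00696

Three-point gradient (reference 1): Δ to 2 = (-10, 0, +0.02), Δ to 3 = (-35, 15, +0.17).
∂h/∂x = -0.002000, ∂h/∂y = +0.006667 (det = -150).
|∇h| = √(-0.002000² + 0.006667²) = 0.006961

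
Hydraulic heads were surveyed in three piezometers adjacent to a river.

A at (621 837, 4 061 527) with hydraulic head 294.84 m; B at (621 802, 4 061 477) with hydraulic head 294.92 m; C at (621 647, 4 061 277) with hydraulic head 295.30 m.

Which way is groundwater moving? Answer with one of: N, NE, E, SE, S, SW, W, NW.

E

Differences from A: to B (Δx, Δy, Δh) = (-35, -50, +0.08); to C = (-190, -250, +0.46).
Determinant of the coordinate differences = (-35)·(-250) − (-190)·(-50) = -750.
∂h/∂x = [(+0.08)·(-250) − (+0.46)·(-50)] / -750 = -0.004000
∂h/∂y = [(-35)·(+0.46) − (-190)·(+0.08)] / -750 = +0.001200
Flow = −∇h = (+0.004000 east, -0.001200 north), which points east.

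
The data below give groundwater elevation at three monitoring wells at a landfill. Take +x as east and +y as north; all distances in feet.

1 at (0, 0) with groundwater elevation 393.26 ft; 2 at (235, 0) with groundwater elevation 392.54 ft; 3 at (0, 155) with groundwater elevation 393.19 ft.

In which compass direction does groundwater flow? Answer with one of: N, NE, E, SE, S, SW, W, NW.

∂h/∂x = (392.54 − 393.26) / (235 − 0) = -0.003064
∂h/∂y = (393.19 − 393.26) / (155 − 0) = -0.0004516
Flow = −∇h = (+0.003064 east, +0.0004516 north), which points east.

E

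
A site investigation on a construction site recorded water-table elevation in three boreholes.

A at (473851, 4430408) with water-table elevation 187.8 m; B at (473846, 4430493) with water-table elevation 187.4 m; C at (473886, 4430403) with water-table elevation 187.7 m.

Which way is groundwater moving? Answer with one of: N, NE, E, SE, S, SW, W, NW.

NE

Taking A as reference: B−A = (-5, 85, -0.4); C−A = (35, -5, -0.1).
Determinant of the coordinate differences = (-5)·(-5) − 35·85 = -2950.
∂h/∂x = [(-0.4)·(-5) − (-0.1)·85] / -2950 = -0.003559
∂h/∂y = [(-5)·(-0.1) − 35·(-0.4)] / -2950 = -0.004915
Flow = −∇h = (+0.003559 east, +0.004915 north), which points northeast.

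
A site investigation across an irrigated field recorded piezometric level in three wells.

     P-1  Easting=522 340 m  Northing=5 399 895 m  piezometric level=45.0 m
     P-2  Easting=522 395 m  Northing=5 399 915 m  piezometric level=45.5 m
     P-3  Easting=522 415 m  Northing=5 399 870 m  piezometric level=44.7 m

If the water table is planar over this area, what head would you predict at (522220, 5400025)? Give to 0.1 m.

47.2 m

Three-point gradient (reference P-1): Δ to P-2 = (55, 20, +0.5), Δ to P-3 = (75, -25, -0.3).
∂h/∂x = +0.002261, ∂h/∂y = +0.01878 (det = -2875).
h(522220, 5400025) = 45.0 + (+0.002261)·(-120) + (+0.01878)·(130) = 45.0 -0.271 +2.442 = 47.170 m.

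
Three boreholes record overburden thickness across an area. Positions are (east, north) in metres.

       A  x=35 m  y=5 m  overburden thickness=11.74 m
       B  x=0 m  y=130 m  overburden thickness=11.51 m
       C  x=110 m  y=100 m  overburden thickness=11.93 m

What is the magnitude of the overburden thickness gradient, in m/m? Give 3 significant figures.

With d = a·x + b·y + c and A as origin, the differences give:
  (-35)·a + 125·b = -0.23
  75·a + 95·b = +0.19
Eliminate b (×95 and ×125, subtract): -12700·a = -45.600 → a = ∂d/∂x = +0.003591
Back-substitute: b = ∂d/∂y = -0.0008346.
|∇f| = √(0.003591² + -0.0008346²) = 0.003687 m/m

0.00369 m/m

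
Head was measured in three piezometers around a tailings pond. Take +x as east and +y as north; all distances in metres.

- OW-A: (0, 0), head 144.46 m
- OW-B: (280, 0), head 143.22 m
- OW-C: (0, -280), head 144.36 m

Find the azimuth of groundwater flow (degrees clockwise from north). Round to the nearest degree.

∂h/∂x = (143.22 − 144.46) / (280 − 0) = -0.004429
∂h/∂y = (144.36 − 144.46) / (-280 − 0) = +0.0003571
Flow direction (−∇h) has components (+0.004429 E, -0.0003571 N).
Azimuth = atan2(E, N) = atan2(+0.004429, -0.0003571) = 94.6° ≈ 095°.

095°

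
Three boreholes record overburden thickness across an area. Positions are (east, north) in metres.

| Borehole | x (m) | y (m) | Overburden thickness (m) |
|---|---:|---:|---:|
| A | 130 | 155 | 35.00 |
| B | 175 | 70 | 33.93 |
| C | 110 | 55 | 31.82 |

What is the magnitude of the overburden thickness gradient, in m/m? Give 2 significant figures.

Differences from A: to B (Δx, Δy, Δh) = (45, -85, -1.07); to C = (-20, -100, -3.18).
Solve a·Δx + b·Δy = Δd: det = 45·(-100) − (-20)·(-85) = -6200.
∂d/∂x = [(-1.07)·(-100) − (-3.18)·(-85)] / -6200 = +0.02634
∂d/∂y = [45·(-3.18) − (-20)·(-1.07)] / -6200 = +0.02653
|∇f| = √(0.02634² + 0.02653²) = 0.03738 m/m

0.037 m/m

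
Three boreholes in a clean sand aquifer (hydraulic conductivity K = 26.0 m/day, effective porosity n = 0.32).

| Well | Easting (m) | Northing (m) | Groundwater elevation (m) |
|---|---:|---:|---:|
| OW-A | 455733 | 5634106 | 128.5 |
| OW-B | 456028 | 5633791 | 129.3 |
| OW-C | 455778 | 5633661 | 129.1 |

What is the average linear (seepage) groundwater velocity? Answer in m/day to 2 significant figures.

Differences from OW-A: to OW-B (Δx, Δy, Δh) = (295, -315, +0.8); to OW-C = (45, -445, +0.6).
Determinant of the coordinate differences = 295·(-445) − 45·(-315) = -117100.
∂h/∂x = [(+0.8)·(-445) − (+0.6)·(-315)] / -117100 = +0.001426
∂h/∂y = [295·(+0.6) − 45·(+0.8)] / -117100 = -0.001204
|∇h| = √(0.001426² + -0.001204²) = 0.001866
Seepage velocity v = K·i/n = 26.0 × 0.001866 / 0.32 = 0.1516 m/day.

0.15 m/day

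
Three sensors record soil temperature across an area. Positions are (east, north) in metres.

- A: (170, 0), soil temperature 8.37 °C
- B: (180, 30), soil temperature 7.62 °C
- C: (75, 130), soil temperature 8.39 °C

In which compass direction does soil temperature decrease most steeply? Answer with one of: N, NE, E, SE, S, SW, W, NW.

With T = a·x + b·y + c and A as origin, the differences give:
  10·a + 30·b = -0.75
  (-95)·a + 130·b = +0.02
Eliminate b (×130 and ×30, subtract): 4150·a = -98.100 → a = ∂T/∂x = -0.02364
Back-substitute: b = ∂T/∂y = -0.01712.
Steepest decrease is along −∇f = (+0.02364 E, +0.01712 N) → northeast.

NE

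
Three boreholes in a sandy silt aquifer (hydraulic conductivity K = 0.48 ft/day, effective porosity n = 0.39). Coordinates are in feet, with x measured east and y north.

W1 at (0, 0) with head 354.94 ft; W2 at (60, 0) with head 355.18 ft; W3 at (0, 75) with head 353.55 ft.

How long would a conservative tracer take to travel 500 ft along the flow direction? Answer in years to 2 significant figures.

59 years

∂h/∂x = (355.18 − 354.94) / (60 − 0) = +0.004000
∂h/∂y = (353.55 − 354.94) / (75 − 0) = -0.01853
|∇h| = √(0.004000² + -0.01853²) = 0.01896
Seepage velocity v = K·i/n = 0.48 × 0.01896 / 0.39 = 0.02334 ft/day.
t = 500 / 0.02334 = 2.142e+04 days = 58.6 years.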